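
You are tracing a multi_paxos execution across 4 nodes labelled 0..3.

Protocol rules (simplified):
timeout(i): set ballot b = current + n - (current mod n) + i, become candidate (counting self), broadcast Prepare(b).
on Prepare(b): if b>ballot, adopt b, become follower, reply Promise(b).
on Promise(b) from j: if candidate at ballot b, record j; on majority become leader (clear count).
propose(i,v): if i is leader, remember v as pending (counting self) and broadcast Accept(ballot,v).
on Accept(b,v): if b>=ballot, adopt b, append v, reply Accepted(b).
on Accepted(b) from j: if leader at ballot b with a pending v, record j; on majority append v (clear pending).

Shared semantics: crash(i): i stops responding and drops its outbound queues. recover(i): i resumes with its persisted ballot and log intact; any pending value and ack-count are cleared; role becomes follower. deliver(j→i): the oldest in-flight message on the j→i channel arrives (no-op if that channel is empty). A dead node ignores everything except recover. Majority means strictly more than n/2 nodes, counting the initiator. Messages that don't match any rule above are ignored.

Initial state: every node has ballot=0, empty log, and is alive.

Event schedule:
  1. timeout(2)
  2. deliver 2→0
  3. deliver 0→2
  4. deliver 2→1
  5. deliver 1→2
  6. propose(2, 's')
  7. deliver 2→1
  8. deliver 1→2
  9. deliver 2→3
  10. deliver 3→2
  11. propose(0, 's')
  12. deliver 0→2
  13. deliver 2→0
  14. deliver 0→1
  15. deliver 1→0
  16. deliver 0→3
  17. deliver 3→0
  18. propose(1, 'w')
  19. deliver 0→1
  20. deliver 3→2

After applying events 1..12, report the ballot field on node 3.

6

1. timeout(2):  <2:cand b6 ->
2. deliver 2→0:  <0:foll b6 ->
3. deliver 0→2:  nop
4. deliver 2→1:  <1:foll b6 ->
5. deliver 1→2:  <2:lead b6 ->
6. propose(2,'s'):  nop
7. deliver 2→1:  <1:foll b6 s>
8. deliver 1→2:  nop
9. deliver 2→3:  <3:foll b6 ->
10. deliver 3→2:  nop
11. propose(0,'s'):  nop
12. deliver 0→2:  nop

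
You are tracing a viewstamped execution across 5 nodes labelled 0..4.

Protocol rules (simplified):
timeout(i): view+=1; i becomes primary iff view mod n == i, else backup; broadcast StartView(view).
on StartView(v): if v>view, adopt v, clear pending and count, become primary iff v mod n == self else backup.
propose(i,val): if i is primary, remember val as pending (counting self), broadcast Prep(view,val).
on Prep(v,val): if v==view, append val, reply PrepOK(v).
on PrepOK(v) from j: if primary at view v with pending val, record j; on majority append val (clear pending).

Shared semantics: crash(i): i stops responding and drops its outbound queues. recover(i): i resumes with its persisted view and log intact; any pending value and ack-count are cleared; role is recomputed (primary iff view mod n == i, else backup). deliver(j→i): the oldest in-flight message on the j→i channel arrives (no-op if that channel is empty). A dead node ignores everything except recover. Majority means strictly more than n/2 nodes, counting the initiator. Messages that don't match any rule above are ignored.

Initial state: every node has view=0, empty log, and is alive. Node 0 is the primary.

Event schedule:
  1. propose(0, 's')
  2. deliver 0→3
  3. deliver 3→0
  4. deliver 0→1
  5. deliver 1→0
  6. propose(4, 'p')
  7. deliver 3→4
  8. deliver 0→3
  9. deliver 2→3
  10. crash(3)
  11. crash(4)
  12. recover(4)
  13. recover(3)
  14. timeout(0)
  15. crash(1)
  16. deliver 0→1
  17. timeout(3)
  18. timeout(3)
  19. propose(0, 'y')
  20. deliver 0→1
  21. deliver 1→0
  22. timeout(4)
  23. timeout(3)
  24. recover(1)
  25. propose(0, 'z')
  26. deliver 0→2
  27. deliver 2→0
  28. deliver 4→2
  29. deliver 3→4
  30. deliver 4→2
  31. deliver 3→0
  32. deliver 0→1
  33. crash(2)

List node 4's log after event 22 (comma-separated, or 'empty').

after 1 — propose(0,'s'): ·
after 2 — deliver 0→3: n3:back/v0/[s]
after 3 — deliver 3→0: ·
after 4 — deliver 0→1: n1:back/v0/[s]
after 5 — deliver 1→0: n0:prim/v0/[s]
after 6 — propose(4,'p'): ·
after 7 — deliver 3→4: ·
after 8 — deliver 0→3: ·
after 9 — deliver 2→3: ·
after 10 — crash(3): n3:✗back/v0/[s]
after 11 — crash(4): n4:✗back/v0/[-]
after 12 — recover(4): n4:back/v0/[-]
after 13 — recover(3): n3:back/v0/[s]
after 14 — timeout(0): n0:back/v1/[s]
after 15 — crash(1): n1:✗back/v0/[s]
after 16 — deliver 0→1: ·
after 17 — timeout(3): n3:back/v1/[s]
after 18 — timeout(3): n3:back/v2/[s]
after 19 — propose(0,'y'): ·
after 20 — deliver 0→1: ·
after 21 — deliver 1→0: ·
after 22 — timeout(4): n4:back/v1/[-]

empty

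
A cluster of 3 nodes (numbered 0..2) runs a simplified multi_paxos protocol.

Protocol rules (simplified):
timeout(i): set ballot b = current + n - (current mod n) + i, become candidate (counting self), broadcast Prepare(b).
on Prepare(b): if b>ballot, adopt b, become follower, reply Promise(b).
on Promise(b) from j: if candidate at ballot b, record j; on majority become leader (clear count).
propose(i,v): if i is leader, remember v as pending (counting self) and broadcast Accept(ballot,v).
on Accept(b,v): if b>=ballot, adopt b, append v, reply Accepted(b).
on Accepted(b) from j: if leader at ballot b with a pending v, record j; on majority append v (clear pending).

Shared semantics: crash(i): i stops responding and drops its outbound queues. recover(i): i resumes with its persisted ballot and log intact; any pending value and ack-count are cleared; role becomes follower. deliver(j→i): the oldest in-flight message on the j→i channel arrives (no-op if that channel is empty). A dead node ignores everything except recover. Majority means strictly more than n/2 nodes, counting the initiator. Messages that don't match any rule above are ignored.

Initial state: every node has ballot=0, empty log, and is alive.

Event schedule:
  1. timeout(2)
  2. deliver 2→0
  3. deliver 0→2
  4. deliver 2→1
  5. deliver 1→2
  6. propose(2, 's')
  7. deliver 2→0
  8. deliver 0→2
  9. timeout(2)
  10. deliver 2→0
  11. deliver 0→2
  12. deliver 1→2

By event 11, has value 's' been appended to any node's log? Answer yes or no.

[1] timeout(2) → N2(cand b5 [-])
[2] deliver 2→0 → N0(foll b5 [-])
[3] deliver 0→2 → N2(lead b5 [-])
[4] deliver 2→1 → N1(foll b5 [-])
[5] deliver 1→2 → ∅
[6] propose(2,'s') → ∅
[7] deliver 2→0 → N0(foll b5 [s])
[8] deliver 0→2 → N2(lead b5 [s])
[9] timeout(2) → N2(cand b8 [s])
[10] deliver 2→0 → N0(foll b8 [s])
[11] deliver 0→2 → N2(lead b8 [s])

yes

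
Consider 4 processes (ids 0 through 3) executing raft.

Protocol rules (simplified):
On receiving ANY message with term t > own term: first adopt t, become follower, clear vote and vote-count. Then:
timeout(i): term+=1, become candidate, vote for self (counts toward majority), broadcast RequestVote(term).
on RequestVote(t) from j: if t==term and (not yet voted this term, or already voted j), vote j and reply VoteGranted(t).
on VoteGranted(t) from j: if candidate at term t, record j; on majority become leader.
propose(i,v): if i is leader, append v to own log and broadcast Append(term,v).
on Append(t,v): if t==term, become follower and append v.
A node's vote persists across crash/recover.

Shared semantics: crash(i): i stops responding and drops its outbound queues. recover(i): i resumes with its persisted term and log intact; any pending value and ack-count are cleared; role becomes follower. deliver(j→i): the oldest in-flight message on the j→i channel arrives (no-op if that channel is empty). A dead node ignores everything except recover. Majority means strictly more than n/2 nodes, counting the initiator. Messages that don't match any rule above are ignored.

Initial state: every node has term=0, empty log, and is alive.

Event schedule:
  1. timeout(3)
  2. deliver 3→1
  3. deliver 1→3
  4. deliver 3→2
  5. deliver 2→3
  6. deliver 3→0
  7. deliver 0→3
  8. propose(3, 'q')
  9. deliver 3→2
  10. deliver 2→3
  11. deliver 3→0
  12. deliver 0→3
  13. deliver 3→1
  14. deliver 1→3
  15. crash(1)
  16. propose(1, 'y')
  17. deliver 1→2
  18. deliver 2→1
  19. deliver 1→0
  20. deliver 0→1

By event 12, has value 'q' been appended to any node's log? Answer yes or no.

yes

after 1 — timeout(3): n3:cand/t1/[-]
after 2 — deliver 3→1: n1:foll/t1/[-]
after 3 — deliver 1→3: ·
after 4 — deliver 3→2: n2:foll/t1/[-]
after 5 — deliver 2→3: n3:lead/t1/[-]
after 6 — deliver 3→0: n0:foll/t1/[-]
after 7 — deliver 0→3: ·
after 8 — propose(3,'q'): n3:lead/t1/[q]
after 9 — deliver 3→2: n2:foll/t1/[q]
after 10 — deliver 2→3: ·
after 11 — deliver 3→0: n0:foll/t1/[q]
after 12 — deliver 0→3: ·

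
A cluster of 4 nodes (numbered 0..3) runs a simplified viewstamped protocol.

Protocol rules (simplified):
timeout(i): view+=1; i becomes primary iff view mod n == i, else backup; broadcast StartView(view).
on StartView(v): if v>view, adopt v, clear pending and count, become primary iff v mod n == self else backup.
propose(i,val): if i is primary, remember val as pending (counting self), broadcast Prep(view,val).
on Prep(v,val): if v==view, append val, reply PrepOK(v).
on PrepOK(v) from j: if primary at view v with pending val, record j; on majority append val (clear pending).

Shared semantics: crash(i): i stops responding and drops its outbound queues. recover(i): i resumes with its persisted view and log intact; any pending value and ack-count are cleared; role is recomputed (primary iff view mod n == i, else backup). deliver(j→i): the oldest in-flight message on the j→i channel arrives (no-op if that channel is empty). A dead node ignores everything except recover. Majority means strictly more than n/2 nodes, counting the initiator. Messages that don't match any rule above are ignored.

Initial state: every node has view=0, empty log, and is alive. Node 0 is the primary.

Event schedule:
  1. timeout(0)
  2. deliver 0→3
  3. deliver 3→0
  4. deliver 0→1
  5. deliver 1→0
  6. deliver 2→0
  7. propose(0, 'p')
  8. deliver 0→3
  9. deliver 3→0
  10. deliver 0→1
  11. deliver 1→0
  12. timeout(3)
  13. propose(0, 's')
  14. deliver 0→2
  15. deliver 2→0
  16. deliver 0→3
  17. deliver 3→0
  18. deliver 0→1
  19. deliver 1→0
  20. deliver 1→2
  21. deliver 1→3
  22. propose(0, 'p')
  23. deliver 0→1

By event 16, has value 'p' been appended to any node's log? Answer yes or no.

after 1 — timeout(0): n0:back/v1/[-]
after 2 — deliver 0→3: n3:back/v1/[-]
after 3 — deliver 3→0: ·
after 4 — deliver 0→1: n1:prim/v1/[-]
after 5 — deliver 1→0: ·
after 6 — deliver 2→0: ·
after 7 — propose(0,'p'): ·
after 8 — deliver 0→3: ·
after 9 — deliver 3→0: ·
after 10 — deliver 0→1: ·
after 11 — deliver 1→0: ·
after 12 — timeout(3): n3:back/v2/[-]
after 13 — propose(0,'s'): ·
after 14 — deliver 0→2: n2:back/v1/[-]
after 15 — deliver 2→0: ·
after 16 — deliver 0→3: ·

no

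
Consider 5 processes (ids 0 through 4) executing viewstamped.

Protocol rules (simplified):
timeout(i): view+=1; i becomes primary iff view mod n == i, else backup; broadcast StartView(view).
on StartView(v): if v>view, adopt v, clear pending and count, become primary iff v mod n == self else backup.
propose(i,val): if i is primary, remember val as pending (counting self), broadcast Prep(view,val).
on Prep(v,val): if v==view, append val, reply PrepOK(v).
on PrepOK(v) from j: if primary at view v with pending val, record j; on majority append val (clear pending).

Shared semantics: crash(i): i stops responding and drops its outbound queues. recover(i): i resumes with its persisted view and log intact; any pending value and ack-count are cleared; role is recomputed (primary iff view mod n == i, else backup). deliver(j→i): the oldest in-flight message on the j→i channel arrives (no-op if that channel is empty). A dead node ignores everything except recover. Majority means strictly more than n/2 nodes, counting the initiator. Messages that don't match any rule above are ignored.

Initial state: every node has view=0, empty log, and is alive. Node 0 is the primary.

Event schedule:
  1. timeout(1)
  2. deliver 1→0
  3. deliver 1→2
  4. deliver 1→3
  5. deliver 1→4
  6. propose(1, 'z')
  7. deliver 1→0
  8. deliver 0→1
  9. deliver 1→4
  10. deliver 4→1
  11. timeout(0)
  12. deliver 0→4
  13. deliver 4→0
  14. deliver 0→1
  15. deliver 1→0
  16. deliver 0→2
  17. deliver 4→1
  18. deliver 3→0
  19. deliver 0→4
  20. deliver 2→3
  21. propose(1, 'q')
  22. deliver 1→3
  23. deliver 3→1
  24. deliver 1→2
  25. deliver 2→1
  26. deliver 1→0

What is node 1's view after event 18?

2

after 1 — timeout(1): n1:prim/v1/[-]
after 2 — deliver 1→0: n0:back/v1/[-]
after 3 — deliver 1→2: n2:back/v1/[-]
after 4 — deliver 1→3: n3:back/v1/[-]
after 5 — deliver 1→4: n4:back/v1/[-]
after 6 — propose(1,'z'): ·
after 7 — deliver 1→0: n0:back/v1/[z]
after 8 — deliver 0→1: ·
after 9 — deliver 1→4: n4:back/v1/[z]
after 10 — deliver 4→1: n1:prim/v1/[z]
after 11 — timeout(0): n0:back/v2/[z]
after 12 — deliver 0→4: n4:back/v2/[z]
after 13 — deliver 4→0: ·
after 14 — deliver 0→1: n1:back/v2/[z]
after 15 — deliver 1→0: ·
after 16 — deliver 0→2: n2:prim/v2/[-]
after 17 — deliver 4→1: ·
after 18 — deliver 3→0: ·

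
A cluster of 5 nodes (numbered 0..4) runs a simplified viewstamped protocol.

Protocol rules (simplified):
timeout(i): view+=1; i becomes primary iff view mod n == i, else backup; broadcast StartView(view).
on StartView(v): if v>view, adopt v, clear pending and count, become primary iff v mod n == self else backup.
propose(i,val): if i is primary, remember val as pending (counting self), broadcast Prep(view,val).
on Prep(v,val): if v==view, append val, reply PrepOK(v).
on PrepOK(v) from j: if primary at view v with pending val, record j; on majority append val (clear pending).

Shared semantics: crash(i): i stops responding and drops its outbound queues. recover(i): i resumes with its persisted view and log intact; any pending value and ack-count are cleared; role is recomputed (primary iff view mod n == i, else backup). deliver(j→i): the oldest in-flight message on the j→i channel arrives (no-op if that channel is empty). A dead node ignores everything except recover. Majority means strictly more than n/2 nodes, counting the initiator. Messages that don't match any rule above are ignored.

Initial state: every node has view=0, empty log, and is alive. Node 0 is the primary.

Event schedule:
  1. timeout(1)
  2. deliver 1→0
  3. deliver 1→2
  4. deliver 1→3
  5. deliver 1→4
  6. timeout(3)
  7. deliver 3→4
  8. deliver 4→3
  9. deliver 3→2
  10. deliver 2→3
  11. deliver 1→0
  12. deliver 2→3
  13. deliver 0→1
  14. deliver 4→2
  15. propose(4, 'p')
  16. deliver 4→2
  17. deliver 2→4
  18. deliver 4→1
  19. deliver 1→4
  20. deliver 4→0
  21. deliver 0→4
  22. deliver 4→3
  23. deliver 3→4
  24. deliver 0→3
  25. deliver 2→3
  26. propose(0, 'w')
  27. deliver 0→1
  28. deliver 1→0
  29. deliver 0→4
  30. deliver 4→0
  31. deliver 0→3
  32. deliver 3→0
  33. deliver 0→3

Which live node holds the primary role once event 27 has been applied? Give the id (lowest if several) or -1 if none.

1

step 1 timeout(1): 1={prim,v=1,log=-}
step 2 deliver 1→0: 0={back,v=1,log=-}
step 3 deliver 1→2: 2={back,v=1,log=-}
step 4 deliver 1→3: 3={back,v=1,log=-}
step 5 deliver 1→4: 4={back,v=1,log=-}
step 6 timeout(3): 3={back,v=2,log=-}
step 7 deliver 3→4: 4={back,v=2,log=-}
step 8 deliver 4→3: —
step 9 deliver 3→2: 2={prim,v=2,log=-}
step 10 deliver 2→3: —
step 11 deliver 1→0: —
step 12 deliver 2→3: —
step 13 deliver 0→1: —
step 14 deliver 4→2: —
step 15 propose(4,'p'): —
step 16 deliver 4→2: —
step 17 deliver 2→4: —
step 18 deliver 4→1: —
step 19 deliver 1→4: —
step 20 deliver 4→0: —
step 21 deliver 0→4: —
step 22 deliver 4→3: —
step 23 deliver 3→4: —
step 24 deliver 0→3: —
step 25 deliver 2→3: —
step 26 propose(0,'w'): —
step 27 deliver 0→1: —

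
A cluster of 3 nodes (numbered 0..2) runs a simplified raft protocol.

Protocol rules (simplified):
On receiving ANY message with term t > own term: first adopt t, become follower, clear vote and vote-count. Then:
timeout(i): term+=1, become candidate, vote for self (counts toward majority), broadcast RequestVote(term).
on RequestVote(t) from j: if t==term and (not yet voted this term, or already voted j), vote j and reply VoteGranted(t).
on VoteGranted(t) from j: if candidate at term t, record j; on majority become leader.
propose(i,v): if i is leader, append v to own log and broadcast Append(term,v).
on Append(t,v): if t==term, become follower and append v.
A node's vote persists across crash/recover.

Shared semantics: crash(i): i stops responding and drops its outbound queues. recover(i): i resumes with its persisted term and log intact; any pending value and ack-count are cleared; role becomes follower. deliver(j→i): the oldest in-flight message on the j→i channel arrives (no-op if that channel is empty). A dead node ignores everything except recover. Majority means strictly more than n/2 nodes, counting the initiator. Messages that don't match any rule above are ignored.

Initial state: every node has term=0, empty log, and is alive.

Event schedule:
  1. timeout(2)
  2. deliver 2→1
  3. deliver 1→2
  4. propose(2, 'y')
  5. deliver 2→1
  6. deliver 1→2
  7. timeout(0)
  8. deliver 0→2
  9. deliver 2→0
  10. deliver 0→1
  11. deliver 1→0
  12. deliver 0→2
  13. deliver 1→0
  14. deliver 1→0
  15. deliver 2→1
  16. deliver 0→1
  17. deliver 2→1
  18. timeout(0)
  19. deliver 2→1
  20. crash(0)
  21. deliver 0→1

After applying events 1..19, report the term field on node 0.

step 1 timeout(2): 2={cand,t=1,log=-}
step 2 deliver 2→1: 1={foll,t=1,log=-}
step 3 deliver 1→2: 2={lead,t=1,log=-}
step 4 propose(2,'y'): 2={lead,t=1,log=y}
step 5 deliver 2→1: 1={foll,t=1,log=y}
step 6 deliver 1→2: —
step 7 timeout(0): 0={cand,t=1,log=-}
step 8 deliver 0→2: —
step 9 deliver 2→0: —
step 10 deliver 0→1: —
step 11 deliver 1→0: —
step 12 deliver 0→2: —
step 13 deliver 1→0: —
step 14 deliver 1→0: —
step 15 deliver 2→1: —
step 16 deliver 0→1: —
step 17 deliver 2→1: —
step 18 timeout(0): 0={cand,t=2,log=-}
step 19 deliver 2→1: —

2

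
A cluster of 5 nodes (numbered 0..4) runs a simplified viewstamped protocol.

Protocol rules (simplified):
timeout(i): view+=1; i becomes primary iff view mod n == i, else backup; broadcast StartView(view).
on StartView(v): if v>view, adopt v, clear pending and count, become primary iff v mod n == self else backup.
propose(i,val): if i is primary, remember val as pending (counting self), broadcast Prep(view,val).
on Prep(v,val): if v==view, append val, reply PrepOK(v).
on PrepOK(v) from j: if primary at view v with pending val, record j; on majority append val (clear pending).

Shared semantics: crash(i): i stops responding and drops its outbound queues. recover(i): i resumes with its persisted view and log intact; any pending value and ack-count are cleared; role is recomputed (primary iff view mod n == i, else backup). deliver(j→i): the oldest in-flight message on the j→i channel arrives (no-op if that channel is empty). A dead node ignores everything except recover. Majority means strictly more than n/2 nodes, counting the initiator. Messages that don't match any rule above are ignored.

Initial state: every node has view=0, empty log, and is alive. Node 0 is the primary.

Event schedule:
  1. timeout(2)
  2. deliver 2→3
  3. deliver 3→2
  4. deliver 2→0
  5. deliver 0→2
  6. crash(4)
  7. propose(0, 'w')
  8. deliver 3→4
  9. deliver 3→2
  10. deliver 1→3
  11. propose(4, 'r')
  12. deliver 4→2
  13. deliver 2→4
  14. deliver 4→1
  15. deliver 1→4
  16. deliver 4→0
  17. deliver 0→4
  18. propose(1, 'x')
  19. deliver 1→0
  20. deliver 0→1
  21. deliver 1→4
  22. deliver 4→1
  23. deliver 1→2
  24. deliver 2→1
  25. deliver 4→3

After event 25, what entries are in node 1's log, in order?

empty

step 1 timeout(2): 2={back,v=1,log=-}
step 2 deliver 2→3: 3={back,v=1,log=-}
step 3 deliver 3→2: —
step 4 deliver 2→0: 0={back,v=1,log=-}
step 5 deliver 0→2: —
step 6 crash(4): 4={✗back,v=0,log=-}
step 7 propose(0,'w'): —
step 8 deliver 3→4: —
step 9 deliver 3→2: —
step 10 deliver 1→3: —
step 11 propose(4,'r'): —
step 12 deliver 4→2: —
step 13 deliver 2→4: —
step 14 deliver 4→1: —
step 15 deliver 1→4: —
step 16 deliver 4→0: —
step 17 deliver 0→4: —
step 18 propose(1,'x'): —
step 19 deliver 1→0: —
step 20 deliver 0→1: —
step 21 deliver 1→4: —
step 22 deliver 4→1: —
step 23 deliver 1→2: —
step 24 deliver 2→1: 1={prim,v=1,log=-}
step 25 deliver 4→3: —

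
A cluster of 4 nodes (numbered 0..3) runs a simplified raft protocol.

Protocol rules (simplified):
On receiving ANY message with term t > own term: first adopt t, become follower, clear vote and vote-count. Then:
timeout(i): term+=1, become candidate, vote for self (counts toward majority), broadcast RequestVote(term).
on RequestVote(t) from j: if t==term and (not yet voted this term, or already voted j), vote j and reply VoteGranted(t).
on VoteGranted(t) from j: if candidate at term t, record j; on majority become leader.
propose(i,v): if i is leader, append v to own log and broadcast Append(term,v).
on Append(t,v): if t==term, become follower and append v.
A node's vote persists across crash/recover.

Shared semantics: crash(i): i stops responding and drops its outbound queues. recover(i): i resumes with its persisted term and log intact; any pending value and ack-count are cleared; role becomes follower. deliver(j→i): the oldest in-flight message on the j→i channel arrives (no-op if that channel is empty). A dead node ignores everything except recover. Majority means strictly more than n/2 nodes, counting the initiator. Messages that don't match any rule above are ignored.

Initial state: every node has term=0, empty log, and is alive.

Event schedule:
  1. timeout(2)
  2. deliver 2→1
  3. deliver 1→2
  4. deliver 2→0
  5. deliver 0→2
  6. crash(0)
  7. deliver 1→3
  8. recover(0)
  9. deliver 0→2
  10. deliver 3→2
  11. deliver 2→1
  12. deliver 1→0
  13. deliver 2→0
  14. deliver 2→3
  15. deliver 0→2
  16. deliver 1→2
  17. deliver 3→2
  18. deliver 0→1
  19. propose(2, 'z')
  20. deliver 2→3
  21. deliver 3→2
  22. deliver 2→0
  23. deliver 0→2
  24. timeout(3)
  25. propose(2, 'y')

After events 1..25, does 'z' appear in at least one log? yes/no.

yes

1. timeout(2):  <2:cand t1 ->
2. deliver 2→1:  <1:foll t1 ->
3. deliver 1→2:  nop
4. deliver 2→0:  <0:foll t1 ->
5. deliver 0→2:  <2:lead t1 ->
6. crash(0):  <0:✗foll t1 ->
7. deliver 1→3:  nop
8. recover(0):  <0:foll t1 ->
9. deliver 0→2:  nop
10. deliver 3→2:  nop
11. deliver 2→1:  nop
12. deliver 1→0:  nop
13. deliver 2→0:  nop
14. deliver 2→3:  <3:foll t1 ->
15. deliver 0→2:  nop
16. deliver 1→2:  nop
17. deliver 3→2:  nop
18. deliver 0→1:  nop
19. propose(2,'z'):  <2:lead t1 z>
20. deliver 2→3:  <3:foll t1 z>
21. deliver 3→2:  nop
22. deliver 2→0:  <0:foll t1 z>
23. deliver 0→2:  nop
24. timeout(3):  <3:cand t2 z>
25. propose(2,'y'):  <2:lead t1 z,y>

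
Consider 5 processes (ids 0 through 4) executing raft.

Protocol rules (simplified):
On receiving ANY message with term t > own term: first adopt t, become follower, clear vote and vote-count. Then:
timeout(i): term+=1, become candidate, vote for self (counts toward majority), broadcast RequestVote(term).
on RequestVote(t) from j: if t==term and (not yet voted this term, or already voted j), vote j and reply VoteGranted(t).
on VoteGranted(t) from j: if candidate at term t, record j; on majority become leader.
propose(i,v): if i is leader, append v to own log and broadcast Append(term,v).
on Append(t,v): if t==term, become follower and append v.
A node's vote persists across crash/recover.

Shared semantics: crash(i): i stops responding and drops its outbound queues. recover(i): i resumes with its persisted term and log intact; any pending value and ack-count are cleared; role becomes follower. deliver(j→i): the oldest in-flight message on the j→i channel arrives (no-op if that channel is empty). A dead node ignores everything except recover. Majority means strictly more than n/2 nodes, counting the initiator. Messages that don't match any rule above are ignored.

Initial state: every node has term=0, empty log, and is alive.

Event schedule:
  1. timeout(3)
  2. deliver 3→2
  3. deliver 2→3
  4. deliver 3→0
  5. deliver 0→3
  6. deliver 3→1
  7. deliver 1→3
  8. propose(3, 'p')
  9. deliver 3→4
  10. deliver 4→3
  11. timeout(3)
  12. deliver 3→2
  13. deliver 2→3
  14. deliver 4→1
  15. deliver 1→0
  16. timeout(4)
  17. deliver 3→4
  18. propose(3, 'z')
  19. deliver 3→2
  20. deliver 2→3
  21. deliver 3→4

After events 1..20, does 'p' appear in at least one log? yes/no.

yes

e1 timeout(3): 3[cand,t=1,-]
e2 deliver 3→2: 2[foll,t=1,-]
e3 deliver 2→3: ·
e4 deliver 3→0: 0[foll,t=1,-]
e5 deliver 0→3: 3[lead,t=1,-]
e6 deliver 3→1: 1[foll,t=1,-]
e7 deliver 1→3: ·
e8 propose(3,'p'): 3[lead,t=1,p]
e9 deliver 3→4: 4[foll,t=1,-]
e10 deliver 4→3: ·
e11 timeout(3): 3[cand,t=2,p]
e12 deliver 3→2: 2[foll,t=1,p]
e13 deliver 2→3: ·
e14 deliver 4→1: ·
e15 deliver 1→0: ·
e16 timeout(4): 4[cand,t=2,-]
e17 deliver 3→4: ·
e18 propose(3,'z'): ·
e19 deliver 3→2: 2[foll,t=2,p]
e20 deliver 2→3: ·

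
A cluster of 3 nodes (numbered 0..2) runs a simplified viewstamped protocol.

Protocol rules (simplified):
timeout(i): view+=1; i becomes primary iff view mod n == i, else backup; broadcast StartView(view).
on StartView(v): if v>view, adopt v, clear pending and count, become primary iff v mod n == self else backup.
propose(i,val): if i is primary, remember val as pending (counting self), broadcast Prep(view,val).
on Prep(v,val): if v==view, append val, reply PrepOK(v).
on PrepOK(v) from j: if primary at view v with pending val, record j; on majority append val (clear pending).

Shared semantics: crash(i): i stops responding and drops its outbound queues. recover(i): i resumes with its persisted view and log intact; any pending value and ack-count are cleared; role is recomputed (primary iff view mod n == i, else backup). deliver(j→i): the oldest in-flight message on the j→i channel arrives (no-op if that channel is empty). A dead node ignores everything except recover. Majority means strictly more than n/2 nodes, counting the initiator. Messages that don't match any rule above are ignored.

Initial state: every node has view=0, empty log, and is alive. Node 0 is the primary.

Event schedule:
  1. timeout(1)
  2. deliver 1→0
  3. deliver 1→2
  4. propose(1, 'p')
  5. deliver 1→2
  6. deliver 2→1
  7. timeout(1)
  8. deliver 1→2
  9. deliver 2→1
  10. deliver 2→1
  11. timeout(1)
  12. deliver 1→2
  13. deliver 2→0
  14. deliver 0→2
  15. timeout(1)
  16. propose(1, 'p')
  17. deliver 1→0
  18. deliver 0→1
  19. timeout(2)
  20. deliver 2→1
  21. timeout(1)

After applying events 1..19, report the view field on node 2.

step 1 timeout(1): 1={prim,v=1,log=-}
step 2 deliver 1→0: 0={back,v=1,log=-}
step 3 deliver 1→2: 2={back,v=1,log=-}
step 4 propose(1,'p'): —
step 5 deliver 1→2: 2={back,v=1,log=p}
step 6 deliver 2→1: 1={prim,v=1,log=p}
step 7 timeout(1): 1={back,v=2,log=p}
step 8 deliver 1→2: 2={prim,v=2,log=p}
step 9 deliver 2→1: —
step 10 deliver 2→1: —
step 11 timeout(1): 1={back,v=3,log=p}
step 12 deliver 1→2: 2={back,v=3,log=p}
step 13 deliver 2→0: —
step 14 deliver 0→2: —
step 15 timeout(1): 1={prim,v=4,log=p}
step 16 propose(1,'p'): —
step 17 deliver 1→0: 0={back,v=1,log=p}
step 18 deliver 0→1: —
step 19 timeout(2): 2={back,v=4,log=p}

4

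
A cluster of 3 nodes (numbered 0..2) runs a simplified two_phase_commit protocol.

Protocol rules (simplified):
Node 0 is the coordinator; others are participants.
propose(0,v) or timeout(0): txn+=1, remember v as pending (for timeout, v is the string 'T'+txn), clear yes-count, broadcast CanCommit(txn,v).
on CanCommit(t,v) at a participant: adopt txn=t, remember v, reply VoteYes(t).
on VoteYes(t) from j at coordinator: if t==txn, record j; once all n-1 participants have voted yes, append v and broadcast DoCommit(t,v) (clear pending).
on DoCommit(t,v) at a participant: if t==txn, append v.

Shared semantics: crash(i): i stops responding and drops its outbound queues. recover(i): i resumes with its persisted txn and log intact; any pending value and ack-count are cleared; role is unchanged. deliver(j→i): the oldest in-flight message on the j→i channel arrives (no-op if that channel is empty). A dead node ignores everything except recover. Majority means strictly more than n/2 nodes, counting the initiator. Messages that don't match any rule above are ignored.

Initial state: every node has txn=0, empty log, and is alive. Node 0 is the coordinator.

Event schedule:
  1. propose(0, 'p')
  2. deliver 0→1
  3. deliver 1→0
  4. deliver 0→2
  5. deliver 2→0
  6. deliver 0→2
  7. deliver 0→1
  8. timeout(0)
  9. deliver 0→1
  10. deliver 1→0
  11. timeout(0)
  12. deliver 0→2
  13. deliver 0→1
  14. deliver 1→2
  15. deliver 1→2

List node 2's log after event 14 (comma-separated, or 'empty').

e1 propose(0,'p'): 0[coor,t=1,-]
e2 deliver 0→1: 1[part,t=1,-]
e3 deliver 1→0: ·
e4 deliver 0→2: 2[part,t=1,-]
e5 deliver 2→0: 0[coor,t=1,p]
e6 deliver 0→2: 2[part,t=1,p]
e7 deliver 0→1: 1[part,t=1,p]
e8 timeout(0): 0[coor,t=2,p]
e9 deliver 0→1: 1[part,t=2,p]
e10 deliver 1→0: ·
e11 timeout(0): 0[coor,t=3,p]
e12 deliver 0→2: 2[part,t=2,p]
e13 deliver 0→1: 1[part,t=3,p]
e14 deliver 1→2: ·

p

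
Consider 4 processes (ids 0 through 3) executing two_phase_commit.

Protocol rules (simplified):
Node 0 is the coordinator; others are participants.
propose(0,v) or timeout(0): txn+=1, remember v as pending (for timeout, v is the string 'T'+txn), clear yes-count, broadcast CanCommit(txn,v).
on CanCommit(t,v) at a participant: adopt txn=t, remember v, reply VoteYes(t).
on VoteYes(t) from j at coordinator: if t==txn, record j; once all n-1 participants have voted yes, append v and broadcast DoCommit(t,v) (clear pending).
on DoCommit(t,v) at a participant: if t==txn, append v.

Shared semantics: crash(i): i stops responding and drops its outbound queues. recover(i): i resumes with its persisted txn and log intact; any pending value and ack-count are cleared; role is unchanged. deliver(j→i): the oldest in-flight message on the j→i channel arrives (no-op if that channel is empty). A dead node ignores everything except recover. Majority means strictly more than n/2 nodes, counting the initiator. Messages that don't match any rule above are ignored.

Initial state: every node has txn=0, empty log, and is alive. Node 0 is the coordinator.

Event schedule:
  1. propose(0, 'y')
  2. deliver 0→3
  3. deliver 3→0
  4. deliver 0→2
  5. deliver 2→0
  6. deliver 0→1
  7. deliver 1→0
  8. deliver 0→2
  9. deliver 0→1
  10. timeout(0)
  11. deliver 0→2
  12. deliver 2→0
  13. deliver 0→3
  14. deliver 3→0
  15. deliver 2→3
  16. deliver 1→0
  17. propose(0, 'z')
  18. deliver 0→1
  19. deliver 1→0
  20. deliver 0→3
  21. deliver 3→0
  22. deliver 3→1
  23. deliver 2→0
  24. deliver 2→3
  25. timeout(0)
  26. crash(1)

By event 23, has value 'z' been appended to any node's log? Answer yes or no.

no

1. propose(0,'y'):  <0:coor t1 ->
2. deliver 0→3:  <3:part t1 ->
3. deliver 3→0:  nop
4. deliver 0→2:  <2:part t1 ->
5. deliver 2→0:  nop
6. deliver 0→1:  <1:part t1 ->
7. deliver 1→0:  <0:coor t1 y>
8. deliver 0→2:  <2:part t1 y>
9. deliver 0→1:  <1:part t1 y>
10. timeout(0):  <0:coor t2 y>
11. deliver 0→2:  <2:part t2 y>
12. deliver 2→0:  nop
13. deliver 0→3:  <3:part t1 y>
14. deliver 3→0:  nop
15. deliver 2→3:  nop
16. deliver 1→0:  nop
17. propose(0,'z'):  <0:coor t3 y>
18. deliver 0→1:  <1:part t2 y>
19. deliver 1→0:  nop
20. deliver 0→3:  <3:part t2 y>
21. deliver 3→0:  nop
22. deliver 3→1:  nop
23. deliver 2→0:  nop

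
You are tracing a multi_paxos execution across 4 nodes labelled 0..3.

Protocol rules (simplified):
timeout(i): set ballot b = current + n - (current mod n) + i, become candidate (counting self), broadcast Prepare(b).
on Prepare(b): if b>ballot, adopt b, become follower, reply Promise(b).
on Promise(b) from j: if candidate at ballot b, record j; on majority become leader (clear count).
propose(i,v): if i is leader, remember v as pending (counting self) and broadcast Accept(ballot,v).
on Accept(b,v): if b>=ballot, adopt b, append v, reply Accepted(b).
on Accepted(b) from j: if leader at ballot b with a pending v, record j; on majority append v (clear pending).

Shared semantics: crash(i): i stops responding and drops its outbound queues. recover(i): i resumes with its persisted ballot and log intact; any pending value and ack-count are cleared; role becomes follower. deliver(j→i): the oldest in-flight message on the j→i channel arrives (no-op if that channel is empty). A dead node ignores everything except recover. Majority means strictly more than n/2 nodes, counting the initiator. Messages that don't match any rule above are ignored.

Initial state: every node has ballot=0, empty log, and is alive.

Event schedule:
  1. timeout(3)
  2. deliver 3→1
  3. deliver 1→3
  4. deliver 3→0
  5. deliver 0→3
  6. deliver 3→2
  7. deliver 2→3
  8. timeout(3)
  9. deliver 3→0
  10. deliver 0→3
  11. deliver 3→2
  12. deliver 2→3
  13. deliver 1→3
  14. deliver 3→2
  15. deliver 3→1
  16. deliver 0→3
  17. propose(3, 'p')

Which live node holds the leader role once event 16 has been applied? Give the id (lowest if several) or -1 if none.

1. timeout(3):  <3:cand b7 ->
2. deliver 3→1:  <1:foll b7 ->
3. deliver 1→3:  nop
4. deliver 3→0:  <0:foll b7 ->
5. deliver 0→3:  <3:lead b7 ->
6. deliver 3→2:  <2:foll b7 ->
7. deliver 2→3:  nop
8. timeout(3):  <3:cand b11 ->
9. deliver 3→0:  <0:foll b11 ->
10. deliver 0→3:  nop
11. deliver 3→2:  <2:foll b11 ->
12. deliver 2→3:  <3:lead b11 ->
13. deliver 1→3:  nop
14. deliver 3→2:  nop
15. deliver 3→1:  <1:foll b11 ->
16. deliver 0→3:  nop

3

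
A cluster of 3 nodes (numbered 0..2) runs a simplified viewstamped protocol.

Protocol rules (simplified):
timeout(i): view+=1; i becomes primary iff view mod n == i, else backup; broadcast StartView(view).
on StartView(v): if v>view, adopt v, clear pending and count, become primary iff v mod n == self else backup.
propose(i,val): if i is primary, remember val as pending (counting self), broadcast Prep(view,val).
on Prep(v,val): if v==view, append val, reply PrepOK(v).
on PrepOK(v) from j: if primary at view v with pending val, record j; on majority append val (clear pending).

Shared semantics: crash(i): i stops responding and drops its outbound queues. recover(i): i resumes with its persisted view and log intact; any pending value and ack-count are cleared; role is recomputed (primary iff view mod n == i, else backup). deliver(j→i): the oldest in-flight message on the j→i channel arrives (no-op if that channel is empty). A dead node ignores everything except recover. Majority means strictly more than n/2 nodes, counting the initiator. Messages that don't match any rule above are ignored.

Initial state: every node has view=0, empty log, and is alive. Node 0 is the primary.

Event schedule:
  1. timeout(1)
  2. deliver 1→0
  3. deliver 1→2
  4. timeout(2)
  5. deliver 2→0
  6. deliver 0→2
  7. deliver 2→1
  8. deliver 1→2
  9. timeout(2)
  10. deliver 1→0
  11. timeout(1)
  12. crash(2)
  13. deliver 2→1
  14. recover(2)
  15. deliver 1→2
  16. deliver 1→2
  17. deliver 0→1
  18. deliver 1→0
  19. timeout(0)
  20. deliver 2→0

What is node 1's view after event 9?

2

1. timeout(1):  <1:prim v1 ->
2. deliver 1→0:  <0:back v1 ->
3. deliver 1→2:  <2:back v1 ->
4. timeout(2):  <2:prim v2 ->
5. deliver 2→0:  <0:back v2 ->
6. deliver 0→2:  nop
7. deliver 2→1:  <1:back v2 ->
8. deliver 1→2:  nop
9. timeout(2):  <2:back v3 ->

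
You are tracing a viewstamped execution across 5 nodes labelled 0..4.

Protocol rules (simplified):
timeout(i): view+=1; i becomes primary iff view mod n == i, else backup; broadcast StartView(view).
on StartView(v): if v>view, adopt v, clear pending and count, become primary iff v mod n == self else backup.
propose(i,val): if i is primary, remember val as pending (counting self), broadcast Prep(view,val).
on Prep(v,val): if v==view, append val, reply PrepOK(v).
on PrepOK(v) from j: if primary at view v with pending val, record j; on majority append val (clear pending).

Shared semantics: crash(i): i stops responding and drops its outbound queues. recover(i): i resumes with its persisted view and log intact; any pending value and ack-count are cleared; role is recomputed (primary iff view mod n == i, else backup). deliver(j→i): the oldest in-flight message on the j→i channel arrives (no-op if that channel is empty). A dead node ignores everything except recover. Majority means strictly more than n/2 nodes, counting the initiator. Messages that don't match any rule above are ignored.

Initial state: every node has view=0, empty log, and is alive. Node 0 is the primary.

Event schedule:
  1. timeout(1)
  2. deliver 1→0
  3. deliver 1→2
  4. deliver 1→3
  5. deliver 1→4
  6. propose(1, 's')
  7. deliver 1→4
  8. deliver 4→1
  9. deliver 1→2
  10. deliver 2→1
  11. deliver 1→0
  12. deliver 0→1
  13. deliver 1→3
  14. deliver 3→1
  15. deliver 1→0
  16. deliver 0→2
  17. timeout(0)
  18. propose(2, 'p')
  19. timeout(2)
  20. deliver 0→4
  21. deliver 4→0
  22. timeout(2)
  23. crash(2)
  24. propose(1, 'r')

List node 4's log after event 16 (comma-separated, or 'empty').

e1 timeout(1): 1[prim,v=1,-]
e2 deliver 1→0: 0[back,v=1,-]
e3 deliver 1→2: 2[back,v=1,-]
e4 deliver 1→3: 3[back,v=1,-]
e5 deliver 1→4: 4[back,v=1,-]
e6 propose(1,'s'): ·
e7 deliver 1→4: 4[back,v=1,s]
e8 deliver 4→1: ·
e9 deliver 1→2: 2[back,v=1,s]
e10 deliver 2→1: 1[prim,v=1,s]
e11 deliver 1→0: 0[back,v=1,s]
e12 deliver 0→1: ·
e13 deliver 1→3: 3[back,v=1,s]
e14 deliver 3→1: ·
e15 deliver 1→0: ·
e16 deliver 0→2: ·

s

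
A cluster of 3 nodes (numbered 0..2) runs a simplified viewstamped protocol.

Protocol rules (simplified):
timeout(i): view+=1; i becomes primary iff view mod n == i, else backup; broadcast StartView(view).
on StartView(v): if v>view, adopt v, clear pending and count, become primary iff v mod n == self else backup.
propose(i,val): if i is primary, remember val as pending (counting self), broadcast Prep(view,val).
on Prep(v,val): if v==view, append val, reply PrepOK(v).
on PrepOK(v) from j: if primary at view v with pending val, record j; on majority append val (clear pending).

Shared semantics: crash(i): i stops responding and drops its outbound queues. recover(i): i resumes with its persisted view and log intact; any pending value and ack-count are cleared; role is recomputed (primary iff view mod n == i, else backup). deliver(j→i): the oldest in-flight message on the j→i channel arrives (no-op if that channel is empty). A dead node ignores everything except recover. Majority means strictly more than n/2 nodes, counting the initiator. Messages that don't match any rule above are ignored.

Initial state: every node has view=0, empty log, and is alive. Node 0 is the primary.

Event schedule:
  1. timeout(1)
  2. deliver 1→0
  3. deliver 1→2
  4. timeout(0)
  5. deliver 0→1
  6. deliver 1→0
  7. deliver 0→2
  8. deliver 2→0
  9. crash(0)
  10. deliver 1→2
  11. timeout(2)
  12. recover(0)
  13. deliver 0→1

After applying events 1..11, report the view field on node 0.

after 1 — timeout(1): n1:prim/v1/[-]
after 2 — deliver 1→0: n0:back/v1/[-]
after 3 — deliver 1→2: n2:back/v1/[-]
after 4 — timeout(0): n0:back/v2/[-]
after 5 — deliver 0→1: n1:back/v2/[-]
after 6 — deliver 1→0: ·
after 7 — deliver 0→2: n2:prim/v2/[-]
after 8 — deliver 2→0: ·
after 9 — crash(0): n0:✗back/v2/[-]
after 10 — deliver 1→2: ·
after 11 — timeout(2): n2:back/v3/[-]

2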